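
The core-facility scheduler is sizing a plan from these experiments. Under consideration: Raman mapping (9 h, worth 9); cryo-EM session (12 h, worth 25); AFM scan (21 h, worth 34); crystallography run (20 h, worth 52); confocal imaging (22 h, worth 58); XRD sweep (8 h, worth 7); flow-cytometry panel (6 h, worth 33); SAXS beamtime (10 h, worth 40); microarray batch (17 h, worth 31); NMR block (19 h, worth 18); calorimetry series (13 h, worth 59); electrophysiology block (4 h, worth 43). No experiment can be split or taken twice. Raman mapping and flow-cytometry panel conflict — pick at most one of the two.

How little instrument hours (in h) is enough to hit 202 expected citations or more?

Minimise h subject to total expected citations ≥ 202.
flow-cytometry panel + SAXS beamtime + microarray batch + calorimetry series + electrophysiology block reaches 206 using 50 h.
No combination under 50 h hits 202.

50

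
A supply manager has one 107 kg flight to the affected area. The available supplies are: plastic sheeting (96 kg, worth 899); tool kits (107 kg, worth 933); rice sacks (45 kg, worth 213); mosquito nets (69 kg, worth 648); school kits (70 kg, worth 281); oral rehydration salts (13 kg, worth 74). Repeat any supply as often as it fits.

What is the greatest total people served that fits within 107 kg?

Filling by ratio: mosquito nets + 2×oral rehydration salts for 796, with 12 kg left unused.
Dropping mosquito nets and 2×oral rehydration salts frees 95 kg; slotting in tool kits (107 kg) lifts the total to 933 at 107 kg.

933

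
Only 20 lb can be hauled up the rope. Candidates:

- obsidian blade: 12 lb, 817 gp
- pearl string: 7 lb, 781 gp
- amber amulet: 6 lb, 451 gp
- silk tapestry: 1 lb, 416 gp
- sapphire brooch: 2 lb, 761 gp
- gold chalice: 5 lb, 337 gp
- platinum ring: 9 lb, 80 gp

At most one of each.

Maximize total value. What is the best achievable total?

By value per lb: silk tapestry 416.00, sapphire brooch 380.50, pearl string 111.57, amber amulet 75.17 lead.
The ratio ordering already packs tightly: pearl string + amber amulet + silk tapestry + sapphire brooch, 16 lb, 2409.
The closest alternative, obsidian blade + silk tapestry + sapphire brooch + gold chalice, reaches only 2331.

2409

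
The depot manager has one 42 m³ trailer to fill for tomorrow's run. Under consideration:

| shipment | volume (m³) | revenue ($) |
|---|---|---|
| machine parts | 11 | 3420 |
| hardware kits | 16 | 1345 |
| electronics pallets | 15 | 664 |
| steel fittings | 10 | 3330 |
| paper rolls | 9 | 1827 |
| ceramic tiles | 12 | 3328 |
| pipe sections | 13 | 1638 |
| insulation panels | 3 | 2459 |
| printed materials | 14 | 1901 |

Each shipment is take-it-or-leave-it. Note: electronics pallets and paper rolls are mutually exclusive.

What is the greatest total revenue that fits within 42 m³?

12537

Best packing: machine parts + steel fittings + ceramic tiles + insulation panels — 36 m³, 12537 total.
An exhaustive check of the 512 subsets confirms 12537.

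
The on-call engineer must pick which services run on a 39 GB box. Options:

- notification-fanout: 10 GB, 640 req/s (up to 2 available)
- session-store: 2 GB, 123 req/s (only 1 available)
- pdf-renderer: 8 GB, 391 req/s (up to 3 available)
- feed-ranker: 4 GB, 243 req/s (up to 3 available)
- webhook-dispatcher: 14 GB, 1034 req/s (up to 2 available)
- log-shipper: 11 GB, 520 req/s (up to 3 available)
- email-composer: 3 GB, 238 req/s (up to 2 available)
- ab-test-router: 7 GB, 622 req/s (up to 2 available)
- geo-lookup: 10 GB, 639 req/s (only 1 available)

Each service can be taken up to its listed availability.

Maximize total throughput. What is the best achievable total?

Filling by ratio: session-store + webhook-dispatcher + 2×email-composer + 2×ab-test-router for 2877, with 3 GB left unused.
The 5 GB tied up in session-store and email-composer is better spent on 2×feed-ranker — total rises to 3002 (39 GB).
No other feasible combination exceeds 3002.

3002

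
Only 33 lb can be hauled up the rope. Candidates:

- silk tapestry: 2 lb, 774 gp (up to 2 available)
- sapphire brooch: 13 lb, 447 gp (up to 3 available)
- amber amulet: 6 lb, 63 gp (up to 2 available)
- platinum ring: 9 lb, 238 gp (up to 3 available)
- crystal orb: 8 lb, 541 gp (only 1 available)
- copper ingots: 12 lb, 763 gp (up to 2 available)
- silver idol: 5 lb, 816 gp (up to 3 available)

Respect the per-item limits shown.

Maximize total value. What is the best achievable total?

Taking the top-ratio items first gives 2×silk tapestry + amber amulet + crystal orb + 3×silver idol for 4600 (33 lb).
The 14 lb tied up in amber amulet and crystal orb is better spent on copper ingots — total rises to 4759 (31 lb).
Nothing else within 33 lb beats 4759.

4759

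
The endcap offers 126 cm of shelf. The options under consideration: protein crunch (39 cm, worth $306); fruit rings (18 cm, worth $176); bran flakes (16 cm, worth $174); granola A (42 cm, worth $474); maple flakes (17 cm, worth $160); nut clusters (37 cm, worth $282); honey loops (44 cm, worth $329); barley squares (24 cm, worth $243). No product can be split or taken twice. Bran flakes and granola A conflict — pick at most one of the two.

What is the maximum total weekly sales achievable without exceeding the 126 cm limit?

1199

Taking protein crunch + fruit rings + granola A + barley squares: 123 cm used, 1199 in weekly sales.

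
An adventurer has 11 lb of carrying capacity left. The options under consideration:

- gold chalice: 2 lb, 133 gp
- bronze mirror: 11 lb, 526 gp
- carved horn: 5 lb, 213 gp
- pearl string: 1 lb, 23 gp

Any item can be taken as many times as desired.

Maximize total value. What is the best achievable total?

688

Best packing: 5×gold chalice + pearl string — 11 lb, 688 total.
That's the maximum — no swap from here does better than 688.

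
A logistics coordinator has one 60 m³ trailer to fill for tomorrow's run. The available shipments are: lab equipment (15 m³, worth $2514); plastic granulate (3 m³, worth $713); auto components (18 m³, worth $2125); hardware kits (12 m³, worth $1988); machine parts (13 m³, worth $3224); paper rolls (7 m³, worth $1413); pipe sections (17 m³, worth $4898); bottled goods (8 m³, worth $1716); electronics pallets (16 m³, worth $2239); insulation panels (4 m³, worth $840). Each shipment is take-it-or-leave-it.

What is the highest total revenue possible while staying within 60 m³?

13952

A density-first pass picks plastic granulate + machine parts + paper rolls + pipe sections + bottled goods + insulation panels — 12804 at 52 m³.
Replace insulation panels with hardware kits: the trade gains 1148 net, giving 13952 at 60 m³.
Runner-up lab equipment + plastic granulate + machine parts + pipe sections + bottled goods + insulation panels tops out at 13905.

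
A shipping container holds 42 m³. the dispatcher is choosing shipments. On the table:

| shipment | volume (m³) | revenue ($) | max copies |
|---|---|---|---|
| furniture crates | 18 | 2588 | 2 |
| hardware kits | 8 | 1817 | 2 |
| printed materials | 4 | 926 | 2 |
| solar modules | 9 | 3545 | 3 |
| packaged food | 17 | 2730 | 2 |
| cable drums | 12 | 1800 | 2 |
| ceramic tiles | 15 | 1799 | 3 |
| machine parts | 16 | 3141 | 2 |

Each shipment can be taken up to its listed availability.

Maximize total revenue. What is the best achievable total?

13378

Greedy by ratio would take 2×printed materials + 3×solar modules: 35 m³ used, total 12487.
Replace printed materials with hardware kits: the trade gains 891 net, giving 13378 at 39 m³.
Nothing else within 42 m³ beats 13378.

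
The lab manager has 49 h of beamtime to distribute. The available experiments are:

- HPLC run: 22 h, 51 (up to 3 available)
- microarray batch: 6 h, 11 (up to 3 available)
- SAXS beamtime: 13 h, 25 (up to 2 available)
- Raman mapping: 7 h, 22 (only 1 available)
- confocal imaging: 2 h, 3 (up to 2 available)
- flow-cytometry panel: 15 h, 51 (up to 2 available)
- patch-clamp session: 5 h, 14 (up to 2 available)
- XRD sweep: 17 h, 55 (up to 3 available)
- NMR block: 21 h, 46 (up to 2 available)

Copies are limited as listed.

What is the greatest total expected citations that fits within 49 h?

161

Ranking by ratio (expected citations/h): flow-cytometry panel 3.40, XRD sweep 3.24, Raman mapping 3.14.
Taking the top-ratio experiments first gives confocal imaging + 2×flow-cytometry panel + XRD sweep for 160 (49 h).
Dropping confocal imaging and flow-cytometry panel frees 17 h; slotting in XRD sweep (17 h) lifts the total to 161 at 49 h.
That's the maximum — no swap from here does better than 161.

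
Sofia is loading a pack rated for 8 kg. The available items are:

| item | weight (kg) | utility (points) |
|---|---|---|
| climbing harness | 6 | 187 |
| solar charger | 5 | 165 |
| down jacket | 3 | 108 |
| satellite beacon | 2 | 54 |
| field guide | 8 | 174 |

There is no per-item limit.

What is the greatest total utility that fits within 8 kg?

273

By utility per kg: down jacket 36.00, solar charger 33.00, climbing harness 31.17 lead.
Greedy by ratio would take 2×down jacket + satellite beacon: 8 kg used, total 270.
Replace down jacket and satellite beacon with solar charger: the trade gains 3 net, giving 273 at 8 kg.
Nothing else within 8 kg beats 273.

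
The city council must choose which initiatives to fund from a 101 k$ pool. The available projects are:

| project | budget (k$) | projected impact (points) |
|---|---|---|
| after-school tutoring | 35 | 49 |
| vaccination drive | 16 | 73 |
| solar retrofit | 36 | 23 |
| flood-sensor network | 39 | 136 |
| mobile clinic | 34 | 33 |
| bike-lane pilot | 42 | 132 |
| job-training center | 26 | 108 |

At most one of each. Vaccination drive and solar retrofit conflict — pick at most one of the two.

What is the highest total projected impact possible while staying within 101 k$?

Filling by ratio: vaccination drive + flood-sensor network + job-training center for 317, with 20 k$ left unused.
The 26 k$ tied up in job-training center is better spent on bike-lane pilot — total rises to 341 (97 k$).
An exhaustive check of the 128 subsets confirms 341.

341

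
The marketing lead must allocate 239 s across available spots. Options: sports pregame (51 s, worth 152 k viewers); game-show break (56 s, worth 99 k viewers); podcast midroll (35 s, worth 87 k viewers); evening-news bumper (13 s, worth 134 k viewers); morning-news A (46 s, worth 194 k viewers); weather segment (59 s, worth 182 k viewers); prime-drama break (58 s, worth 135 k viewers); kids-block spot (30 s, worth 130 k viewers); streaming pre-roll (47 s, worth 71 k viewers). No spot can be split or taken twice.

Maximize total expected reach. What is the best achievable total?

879

Sports pregame + podcast midroll + evening-news bumper + morning-news A + weather segment + kids-block spot uses 234 of the 239 s and totals 879.
Runner-up sports pregame + podcast midroll + evening-news bumper + morning-news A + prime-drama break + kids-block spot tops out at 832.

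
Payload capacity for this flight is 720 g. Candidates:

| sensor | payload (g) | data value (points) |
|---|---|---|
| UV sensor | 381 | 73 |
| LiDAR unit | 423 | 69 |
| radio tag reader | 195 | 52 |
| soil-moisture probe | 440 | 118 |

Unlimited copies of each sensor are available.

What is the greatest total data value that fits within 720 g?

Taking radio tag reader + soil-moisture probe: 635 g used, 170 in data value.
That's the maximum — no swap from here does better than 170.

170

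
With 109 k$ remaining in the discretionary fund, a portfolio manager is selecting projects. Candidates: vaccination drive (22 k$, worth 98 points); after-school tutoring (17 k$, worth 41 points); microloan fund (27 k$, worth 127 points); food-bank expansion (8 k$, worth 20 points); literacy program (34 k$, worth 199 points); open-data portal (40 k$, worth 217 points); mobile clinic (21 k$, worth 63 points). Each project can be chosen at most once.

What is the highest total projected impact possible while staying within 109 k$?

563

By projected impact per k$: literacy program 5.85, open-data portal 5.42, microloan fund 4.70, vaccination drive 4.45 lead.
Microloan fund + food-bank expansion + literacy program + open-data portal uses 109 of the 109 k$ and totals 563.
The closest alternative, microloan fund + literacy program + open-data portal, reaches only 543.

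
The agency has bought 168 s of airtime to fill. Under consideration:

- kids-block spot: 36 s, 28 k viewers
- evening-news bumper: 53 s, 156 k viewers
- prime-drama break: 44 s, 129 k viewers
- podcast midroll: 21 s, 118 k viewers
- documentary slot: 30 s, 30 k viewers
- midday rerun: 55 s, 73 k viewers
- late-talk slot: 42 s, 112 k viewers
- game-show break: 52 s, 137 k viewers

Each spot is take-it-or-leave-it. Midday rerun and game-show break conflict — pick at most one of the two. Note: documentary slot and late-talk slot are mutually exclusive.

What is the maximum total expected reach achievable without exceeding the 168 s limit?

Ranking by ratio (expected reach/s): podcast midroll 5.62, evening-news bumper 2.94, prime-drama break 2.93.
Taking the top-ratio spots first gives evening-news bumper + prime-drama break + podcast midroll + late-talk slot for 515 (160 s).
The 44 s tied up in prime-drama break is better spent on game-show break — total rises to 523 (168 s).

523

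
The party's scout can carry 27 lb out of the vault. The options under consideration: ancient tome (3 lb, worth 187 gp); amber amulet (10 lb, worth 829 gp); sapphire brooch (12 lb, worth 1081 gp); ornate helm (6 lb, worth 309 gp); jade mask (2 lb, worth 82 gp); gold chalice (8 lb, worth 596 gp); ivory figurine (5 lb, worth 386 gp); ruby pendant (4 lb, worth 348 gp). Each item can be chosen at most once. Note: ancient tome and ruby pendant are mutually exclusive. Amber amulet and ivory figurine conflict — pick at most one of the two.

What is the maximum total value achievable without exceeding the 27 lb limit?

The ratio ordering already packs tightly: amber amulet + sapphire brooch + ruby pendant, 26 lb, 2258.
Runner-up ancient tome + amber amulet + sapphire brooch + jade mask tops out at 2179.

2258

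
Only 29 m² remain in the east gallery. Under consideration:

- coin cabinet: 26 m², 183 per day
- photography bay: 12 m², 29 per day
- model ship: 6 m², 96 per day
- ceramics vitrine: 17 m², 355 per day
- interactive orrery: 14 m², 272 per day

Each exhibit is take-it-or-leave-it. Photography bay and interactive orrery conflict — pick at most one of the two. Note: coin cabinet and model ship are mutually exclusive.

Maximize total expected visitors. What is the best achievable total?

By expected visitors per m²: ceramics vitrine 20.88, interactive orrery 19.43, model ship 16.00, coin cabinet 7.04 lead.
Taking model ship + ceramics vitrine: 23 m² used, 451 in expected visitors.
Next best is photography bay + ceramics vitrine at 384 (29 m²) — short by 67.

451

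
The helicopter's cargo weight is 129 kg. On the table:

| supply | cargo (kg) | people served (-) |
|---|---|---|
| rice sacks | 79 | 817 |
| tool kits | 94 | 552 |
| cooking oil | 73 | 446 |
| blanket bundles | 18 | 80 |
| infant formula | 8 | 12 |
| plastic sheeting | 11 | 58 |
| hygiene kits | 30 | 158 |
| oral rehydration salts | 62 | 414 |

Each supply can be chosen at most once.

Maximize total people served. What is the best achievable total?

Filling by ratio: rice sacks + infant formula + plastic sheeting + hygiene kits for 1045, with 1 kg left unused.
Replace infant formula and plastic sheeting with blanket bundles: the trade gains 10 net, giving 1055 at 127 kg.
That's the maximum — no swap from here does better than 1055.

1055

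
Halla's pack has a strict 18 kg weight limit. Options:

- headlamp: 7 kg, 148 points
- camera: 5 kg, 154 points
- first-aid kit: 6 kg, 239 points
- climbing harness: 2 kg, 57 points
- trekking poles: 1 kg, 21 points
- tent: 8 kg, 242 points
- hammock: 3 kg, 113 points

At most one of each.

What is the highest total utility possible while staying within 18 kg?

Density check — first-aid kit 39.83, hammock 37.67, camera 30.80 are the best per kg.
Greedy by ratio would take camera + first-aid kit + climbing harness + trekking poles + hammock: 17 kg used, total 584.
The 7 kg tied up in camera and climbing harness is better spent on tent — total rises to 615 (18 kg).
An exhaustive check of the 128 subsets confirms 615.

615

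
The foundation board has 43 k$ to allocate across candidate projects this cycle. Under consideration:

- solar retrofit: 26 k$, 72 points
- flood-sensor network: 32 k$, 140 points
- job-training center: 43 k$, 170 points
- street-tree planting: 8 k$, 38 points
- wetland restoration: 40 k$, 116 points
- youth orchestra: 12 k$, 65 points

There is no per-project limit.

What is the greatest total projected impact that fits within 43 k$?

Density check — youth orchestra 5.42, street-tree planting 4.75, flood-sensor network 4.38, job-training center 3.95 are the best per k$.
Taking the top-ratio projects first gives 3×youth orchestra for 195 (36 k$).
The 12 k$ tied up in youth orchestra is better spent on 2×street-tree planting — total rises to 206 (40 k$).
Nothing else within 43 k$ beats 206.

206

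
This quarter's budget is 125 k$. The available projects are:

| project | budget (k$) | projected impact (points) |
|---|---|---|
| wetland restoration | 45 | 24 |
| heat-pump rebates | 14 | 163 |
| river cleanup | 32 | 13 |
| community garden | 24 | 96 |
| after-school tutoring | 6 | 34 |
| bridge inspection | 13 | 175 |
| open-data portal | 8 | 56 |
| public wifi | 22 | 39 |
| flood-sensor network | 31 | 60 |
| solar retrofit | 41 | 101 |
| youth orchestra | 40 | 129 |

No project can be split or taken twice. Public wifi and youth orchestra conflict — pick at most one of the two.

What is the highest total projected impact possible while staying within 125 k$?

658

A density-first pass picks heat-pump rebates + community garden + after-school tutoring + bridge inspection + open-data portal + youth orchestra — 653 at 105 k$.
The 24 k$ tied up in community garden is better spent on solar retrofit — total rises to 658 (122 k$).
The spare 3 k$ is too small for any remaining project, and no feasible exchange beats 658.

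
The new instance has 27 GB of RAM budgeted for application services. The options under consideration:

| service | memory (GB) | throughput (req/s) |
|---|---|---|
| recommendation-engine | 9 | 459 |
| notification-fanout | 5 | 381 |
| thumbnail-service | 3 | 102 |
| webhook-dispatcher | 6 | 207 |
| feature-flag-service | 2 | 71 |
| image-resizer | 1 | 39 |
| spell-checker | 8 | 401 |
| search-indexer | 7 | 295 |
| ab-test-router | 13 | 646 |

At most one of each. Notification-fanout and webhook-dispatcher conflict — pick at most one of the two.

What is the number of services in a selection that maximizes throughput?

Best achievable throughput is 1486.
One optimal bundle: recommendation-engine + notification-fanout + ab-test-router (27 GB).
Every optimal selection uses 3 services.

3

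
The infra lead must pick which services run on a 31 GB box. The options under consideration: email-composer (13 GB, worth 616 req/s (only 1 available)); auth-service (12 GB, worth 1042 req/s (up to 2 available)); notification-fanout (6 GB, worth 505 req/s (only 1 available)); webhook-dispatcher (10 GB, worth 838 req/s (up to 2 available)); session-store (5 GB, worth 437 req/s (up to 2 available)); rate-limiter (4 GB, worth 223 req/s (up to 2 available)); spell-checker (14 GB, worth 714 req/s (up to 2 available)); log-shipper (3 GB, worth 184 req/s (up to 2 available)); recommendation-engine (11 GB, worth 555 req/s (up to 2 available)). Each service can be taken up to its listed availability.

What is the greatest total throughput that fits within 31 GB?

By throughput per GB: session-store 87.40, auth-service 86.83, notification-fanout 84.17 lead.
Taking the top-ratio services first gives auth-service + notification-fanout + 2×session-store + log-shipper for 2605 (31 GB).
Dropping auth-service and session-store and log-shipper frees 20 GB; slotting in 2×webhook-dispatcher (20 GB) lifts the total to 2618 at 31 GB.
Nothing else within 31 GB beats 2618.

2618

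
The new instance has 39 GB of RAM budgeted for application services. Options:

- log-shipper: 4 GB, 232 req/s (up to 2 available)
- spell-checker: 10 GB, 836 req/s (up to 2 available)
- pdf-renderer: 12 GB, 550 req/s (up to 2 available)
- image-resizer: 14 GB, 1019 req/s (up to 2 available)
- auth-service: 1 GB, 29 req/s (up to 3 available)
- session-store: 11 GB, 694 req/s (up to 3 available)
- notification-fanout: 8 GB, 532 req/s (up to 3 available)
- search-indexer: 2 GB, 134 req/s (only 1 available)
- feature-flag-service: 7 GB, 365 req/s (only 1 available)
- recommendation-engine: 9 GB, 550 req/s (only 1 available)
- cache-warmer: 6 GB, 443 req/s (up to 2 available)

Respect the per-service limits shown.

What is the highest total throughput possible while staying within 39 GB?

2953

Best packing: log-shipper + 2×spell-checker + auth-service + search-indexer + 2×cache-warmer — 39 GB, 2953 total.
That's the maximum — no swap from here does better than 2953.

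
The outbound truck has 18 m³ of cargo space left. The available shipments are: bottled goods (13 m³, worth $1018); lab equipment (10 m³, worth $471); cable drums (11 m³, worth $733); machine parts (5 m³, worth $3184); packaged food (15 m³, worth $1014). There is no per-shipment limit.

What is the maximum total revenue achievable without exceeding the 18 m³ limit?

9552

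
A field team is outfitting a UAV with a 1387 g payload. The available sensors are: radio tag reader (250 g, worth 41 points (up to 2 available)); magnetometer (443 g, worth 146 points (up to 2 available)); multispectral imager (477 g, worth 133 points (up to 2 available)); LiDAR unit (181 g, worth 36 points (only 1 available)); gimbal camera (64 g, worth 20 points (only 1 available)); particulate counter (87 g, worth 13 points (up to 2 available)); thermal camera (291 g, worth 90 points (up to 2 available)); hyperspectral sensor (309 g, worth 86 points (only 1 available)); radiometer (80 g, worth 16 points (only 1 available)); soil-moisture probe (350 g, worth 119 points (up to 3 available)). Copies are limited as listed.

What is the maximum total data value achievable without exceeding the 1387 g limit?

A density-first pass picks LiDAR unit + gimbal camera + radiometer + 3×soil-moisture probe — 429 at 1375 g.
The 325 g tied up in LiDAR unit and gimbal camera and radiometer is better spent on thermal camera — total rises to 447 (1341 g).
The spare 46 g is too small for any remaining sensor, and no exchange beats 447.

447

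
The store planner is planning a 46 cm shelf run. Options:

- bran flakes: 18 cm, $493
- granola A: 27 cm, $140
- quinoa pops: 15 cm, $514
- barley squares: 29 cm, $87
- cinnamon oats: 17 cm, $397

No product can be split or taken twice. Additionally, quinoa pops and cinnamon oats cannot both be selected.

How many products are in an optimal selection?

2

Optimal total is 1007.
bran flakes + quinoa pops hits 1007 at 33 cm.
Any selection reaching 1007 contains exactly 2 products.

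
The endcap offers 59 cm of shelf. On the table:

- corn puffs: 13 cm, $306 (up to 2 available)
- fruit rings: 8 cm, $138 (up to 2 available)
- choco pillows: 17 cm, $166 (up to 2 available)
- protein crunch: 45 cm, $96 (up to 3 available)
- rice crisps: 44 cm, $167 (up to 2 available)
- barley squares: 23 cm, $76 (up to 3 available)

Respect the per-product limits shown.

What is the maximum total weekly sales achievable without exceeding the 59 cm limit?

Taking 2×corn puffs + 2×fruit rings + choco pillows: 59 cm used, 1054 in weekly sales.
Nothing else within 59 cm beats 1054.

1054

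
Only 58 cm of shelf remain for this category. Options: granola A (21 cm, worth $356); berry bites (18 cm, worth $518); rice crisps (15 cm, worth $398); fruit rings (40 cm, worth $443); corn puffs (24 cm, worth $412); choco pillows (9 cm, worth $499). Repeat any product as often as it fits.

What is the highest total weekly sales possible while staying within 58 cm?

2994

The ratio ordering already packs tightly: 6×choco pillows, 54 cm, 2994.
Nothing else within 58 cm beats 2994.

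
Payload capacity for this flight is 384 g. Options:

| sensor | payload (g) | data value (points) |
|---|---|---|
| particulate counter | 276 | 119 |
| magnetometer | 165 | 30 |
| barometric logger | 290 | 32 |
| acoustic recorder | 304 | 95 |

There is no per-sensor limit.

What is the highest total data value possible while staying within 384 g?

119

The ratio ordering already packs tightly: particulate counter, 276 g, 119.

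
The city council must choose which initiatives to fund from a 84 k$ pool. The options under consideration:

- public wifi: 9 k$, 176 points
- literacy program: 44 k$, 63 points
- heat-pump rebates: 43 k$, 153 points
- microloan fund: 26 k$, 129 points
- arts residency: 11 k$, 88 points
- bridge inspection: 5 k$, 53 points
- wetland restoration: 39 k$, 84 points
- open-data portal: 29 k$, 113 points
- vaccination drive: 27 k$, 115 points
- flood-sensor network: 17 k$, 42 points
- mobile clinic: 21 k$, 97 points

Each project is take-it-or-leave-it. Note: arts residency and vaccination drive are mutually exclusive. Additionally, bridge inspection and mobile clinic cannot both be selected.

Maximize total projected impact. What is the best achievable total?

Taking public wifi + microloan fund + arts residency + bridge inspection + open-data portal: 80 k$ used, 559 in projected impact.
Next best is public wifi + microloan fund + arts residency + flood-sensor network + mobile clinic at 532 (84 k$) — short by 27.

559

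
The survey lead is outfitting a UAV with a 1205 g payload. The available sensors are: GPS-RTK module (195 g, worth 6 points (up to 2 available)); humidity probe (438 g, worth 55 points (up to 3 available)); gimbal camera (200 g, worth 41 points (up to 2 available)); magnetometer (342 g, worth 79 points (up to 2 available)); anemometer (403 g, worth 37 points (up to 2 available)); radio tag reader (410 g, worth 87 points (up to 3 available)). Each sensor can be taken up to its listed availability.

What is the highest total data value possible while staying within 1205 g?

253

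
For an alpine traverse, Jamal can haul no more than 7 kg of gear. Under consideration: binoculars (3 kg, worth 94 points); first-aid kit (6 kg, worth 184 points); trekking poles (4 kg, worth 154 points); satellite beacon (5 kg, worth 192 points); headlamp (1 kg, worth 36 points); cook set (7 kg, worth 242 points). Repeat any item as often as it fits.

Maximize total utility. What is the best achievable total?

264

By utility per kg: trekking poles 38.50, satellite beacon 38.40, headlamp 36.00 lead.
A density-first pass picks trekking poles + 3×headlamp — 262 at 7 kg.
The 5 kg tied up in trekking poles and headlamp is better spent on satellite beacon — total rises to 264 (7 kg).
Every other selection either busts 7 kg or fails to beat 264.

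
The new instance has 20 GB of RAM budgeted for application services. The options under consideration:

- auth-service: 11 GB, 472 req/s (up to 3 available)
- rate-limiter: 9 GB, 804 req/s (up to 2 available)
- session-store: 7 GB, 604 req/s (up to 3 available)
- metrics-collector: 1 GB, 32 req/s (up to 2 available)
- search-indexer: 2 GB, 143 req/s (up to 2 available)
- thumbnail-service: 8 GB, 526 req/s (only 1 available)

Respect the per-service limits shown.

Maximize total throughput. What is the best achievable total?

1751

By throughput per GB: rate-limiter 89.33, session-store 86.29, search-indexer 71.50 lead.
The ratio ordering already packs tightly: 2×rate-limiter + search-indexer, 20 GB, 1751.
That's the maximum — no swap from here does better than 1751.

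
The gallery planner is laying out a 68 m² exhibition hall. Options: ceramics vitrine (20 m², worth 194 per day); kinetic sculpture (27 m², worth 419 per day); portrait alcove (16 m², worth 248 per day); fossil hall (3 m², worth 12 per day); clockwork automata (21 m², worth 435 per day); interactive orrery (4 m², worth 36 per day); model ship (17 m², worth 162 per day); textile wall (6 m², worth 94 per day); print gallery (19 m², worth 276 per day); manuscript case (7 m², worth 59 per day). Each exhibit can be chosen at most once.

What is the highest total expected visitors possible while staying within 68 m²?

1138

By expected visitors per m²: clockwork automata 20.71, textile wall 15.67, kinetic sculpture 15.52 lead.
Taking the top-ratio exhibits first gives kinetic sculpture + fossil hall + clockwork automata + interactive orrery + textile wall + manuscript case for 1055 (68 m²).
Replace fossil hall and textile wall and manuscript case with portrait alcove: the trade gains 83 net, giving 1138 at 68 m².
Next best is kinetic sculpture + clockwork automata + print gallery at 1130 (67 m²) — short by 8.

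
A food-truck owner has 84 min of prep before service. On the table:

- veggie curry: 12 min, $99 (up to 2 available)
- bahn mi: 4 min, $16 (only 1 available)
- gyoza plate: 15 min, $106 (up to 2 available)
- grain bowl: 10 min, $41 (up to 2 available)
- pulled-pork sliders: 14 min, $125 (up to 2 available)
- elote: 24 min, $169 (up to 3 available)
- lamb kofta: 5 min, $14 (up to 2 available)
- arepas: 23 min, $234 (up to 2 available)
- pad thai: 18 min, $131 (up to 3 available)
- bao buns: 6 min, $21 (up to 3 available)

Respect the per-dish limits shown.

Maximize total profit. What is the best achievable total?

Ranking by ratio (profit/min): arepas 10.17, pulled-pork sliders 8.93, veggie curry 8.25, pad thai 7.28.
Greedy by ratio would take grain bowl + 2×pulled-pork sliders + 2×arepas: 84 min used, total 759.
Replace grain bowl and pulled-pork sliders with 2×veggie curry: the trade gains 32 net, giving 791 at 84 min.
Nothing else within 84 min beats 791.

791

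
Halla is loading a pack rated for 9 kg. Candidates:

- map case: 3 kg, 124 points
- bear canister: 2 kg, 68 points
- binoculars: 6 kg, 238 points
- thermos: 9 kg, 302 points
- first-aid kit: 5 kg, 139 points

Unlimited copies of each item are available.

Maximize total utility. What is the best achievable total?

Ranking by ratio (utility/kg): map case 41.33, binoculars 39.67, bear canister 34.00.
Taking 3×map case: 9 kg used, 372 in utility.
No other feasible combination exceeds 372.

372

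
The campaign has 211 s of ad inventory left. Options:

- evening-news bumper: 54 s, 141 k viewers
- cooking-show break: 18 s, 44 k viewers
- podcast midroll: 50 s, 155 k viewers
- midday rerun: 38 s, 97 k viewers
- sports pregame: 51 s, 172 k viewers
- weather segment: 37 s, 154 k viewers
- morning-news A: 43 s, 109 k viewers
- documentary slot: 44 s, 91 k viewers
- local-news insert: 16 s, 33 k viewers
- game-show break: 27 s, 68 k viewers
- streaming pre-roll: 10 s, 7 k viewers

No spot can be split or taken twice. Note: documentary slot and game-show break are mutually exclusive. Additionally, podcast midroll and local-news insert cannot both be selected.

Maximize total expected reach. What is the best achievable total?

Ranking by ratio (expected reach/s): weather segment 4.16, sports pregame 3.37, podcast midroll 3.10, evening-news bumper 2.61.
Taking evening-news bumper + cooking-show break + podcast midroll + sports pregame + weather segment: 210 s used, 666 in expected reach.
Runner-up podcast midroll + sports pregame + weather segment + morning-news A + game-show break tops out at 658.

666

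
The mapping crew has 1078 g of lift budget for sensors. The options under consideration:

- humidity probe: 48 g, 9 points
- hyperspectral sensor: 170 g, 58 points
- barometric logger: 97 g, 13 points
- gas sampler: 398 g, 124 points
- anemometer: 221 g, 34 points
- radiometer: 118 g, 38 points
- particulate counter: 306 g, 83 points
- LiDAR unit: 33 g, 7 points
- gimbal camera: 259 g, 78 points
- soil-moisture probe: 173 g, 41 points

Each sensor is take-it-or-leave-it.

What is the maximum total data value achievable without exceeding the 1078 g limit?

319

A density-first pass picks humidity probe + hyperspectral sensor + gas sampler + radiometer + LiDAR unit + gimbal camera — 314 at 1026 g.
Dropping gimbal camera frees 259 g; slotting in particulate counter (306 g) lifts the total to 319 at 1073 g.
Next best is hyperspectral sensor + barometric logger + gas sampler + radiometer + LiDAR unit + gimbal camera at 318 (1075 g) — short by 1.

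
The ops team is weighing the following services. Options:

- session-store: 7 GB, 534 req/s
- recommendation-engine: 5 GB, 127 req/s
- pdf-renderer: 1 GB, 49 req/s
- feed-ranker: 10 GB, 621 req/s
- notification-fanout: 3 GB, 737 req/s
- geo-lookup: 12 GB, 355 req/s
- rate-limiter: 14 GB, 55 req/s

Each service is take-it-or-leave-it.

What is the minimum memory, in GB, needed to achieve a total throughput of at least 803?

Look for the lowest-memory combination reaching 803.
recommendation-engine + notification-fanout reaches 864 using 8 GB.
Any bundle with less than 8 GB falls short of 803.

8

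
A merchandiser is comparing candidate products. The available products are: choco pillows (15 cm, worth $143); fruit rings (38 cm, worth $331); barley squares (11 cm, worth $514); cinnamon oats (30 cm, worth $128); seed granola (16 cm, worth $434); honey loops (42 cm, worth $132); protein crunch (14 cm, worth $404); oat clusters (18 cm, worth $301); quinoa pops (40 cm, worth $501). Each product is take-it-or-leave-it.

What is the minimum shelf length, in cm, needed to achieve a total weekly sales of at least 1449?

Look for the lowest-shelf combination reaching 1449.
choco pillows + barley squares + seed granola + protein crunch reaches 1495 using 56 cm.
Below 56 cm the best achievable stays under 1449.

56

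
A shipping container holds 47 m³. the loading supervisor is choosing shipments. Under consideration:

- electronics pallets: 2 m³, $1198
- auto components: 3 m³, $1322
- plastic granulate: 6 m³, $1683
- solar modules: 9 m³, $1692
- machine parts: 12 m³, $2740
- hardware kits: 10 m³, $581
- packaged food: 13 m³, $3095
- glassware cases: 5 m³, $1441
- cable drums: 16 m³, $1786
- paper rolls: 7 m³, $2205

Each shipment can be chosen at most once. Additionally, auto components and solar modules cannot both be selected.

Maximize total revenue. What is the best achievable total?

Auto components + plastic granulate + machine parts + packaged food + glassware cases + paper rolls uses 46 of the 47 m³ and totals 12486.

12486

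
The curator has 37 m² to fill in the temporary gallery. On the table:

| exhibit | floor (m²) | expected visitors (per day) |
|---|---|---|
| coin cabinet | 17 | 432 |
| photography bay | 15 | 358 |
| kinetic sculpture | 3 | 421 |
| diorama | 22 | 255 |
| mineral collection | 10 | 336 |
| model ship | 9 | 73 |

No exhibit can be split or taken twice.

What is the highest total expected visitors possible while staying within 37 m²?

1211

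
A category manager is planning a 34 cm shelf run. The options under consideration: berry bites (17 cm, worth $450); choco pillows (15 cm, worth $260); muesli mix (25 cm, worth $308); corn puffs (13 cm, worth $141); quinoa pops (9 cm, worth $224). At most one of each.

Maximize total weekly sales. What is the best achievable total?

710

Greedy by ratio would take berry bites + quinoa pops: 26 cm used, total 674.
Replace quinoa pops with choco pillows: the trade gains 36 net, giving 710 at 32 cm.
Next best is berry bites + quinoa pops at 674 (26 cm) — short by 36.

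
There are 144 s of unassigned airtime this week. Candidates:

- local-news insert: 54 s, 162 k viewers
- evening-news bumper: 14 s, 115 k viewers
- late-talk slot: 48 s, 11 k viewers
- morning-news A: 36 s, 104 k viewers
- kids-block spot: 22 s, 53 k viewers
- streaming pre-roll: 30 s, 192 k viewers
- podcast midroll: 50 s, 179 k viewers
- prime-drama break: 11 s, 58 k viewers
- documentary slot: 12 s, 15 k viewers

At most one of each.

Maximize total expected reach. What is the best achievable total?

648

By expected reach per s: evening-news bumper 8.21, streaming pre-roll 6.40, prime-drama break 5.27, podcast midroll 3.58 lead.
The ratio ordering already packs tightly: evening-news bumper + morning-news A + streaming pre-roll + podcast midroll + prime-drama break, 141 s, 648.
No other feasible combination exceeds 648.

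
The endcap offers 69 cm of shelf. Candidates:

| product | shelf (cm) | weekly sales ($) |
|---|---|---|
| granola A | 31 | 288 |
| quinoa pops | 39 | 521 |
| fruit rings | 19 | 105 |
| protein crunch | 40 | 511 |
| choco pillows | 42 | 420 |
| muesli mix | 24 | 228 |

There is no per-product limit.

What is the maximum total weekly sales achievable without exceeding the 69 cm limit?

Density check — quinoa pops 13.36, protein crunch 12.78, choco pillows 10.00, muesli mix 9.50 are the best per cm.
The ratio ordering already packs tightly: quinoa pops + muesli mix, 63 cm, 749.
Every other selection either busts 69 cm or fails to beat 749.

749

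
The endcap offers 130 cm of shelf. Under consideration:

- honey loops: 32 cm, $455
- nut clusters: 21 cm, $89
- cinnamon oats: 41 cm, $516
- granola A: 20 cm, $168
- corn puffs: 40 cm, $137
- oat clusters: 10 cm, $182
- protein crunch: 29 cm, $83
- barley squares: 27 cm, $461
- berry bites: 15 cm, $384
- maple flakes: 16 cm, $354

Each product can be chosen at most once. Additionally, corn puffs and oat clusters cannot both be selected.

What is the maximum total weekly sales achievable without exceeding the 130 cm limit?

Ranking by ratio (weekly sales/cm): berry bites 25.60, maple flakes 22.12, oat clusters 18.20, barley squares 17.07.
Taking the top-ratio products first gives honey loops + granola A + oat clusters + barley squares + berry bites + maple flakes for 2004 (120 cm).
Replace honey loops with cinnamon oats: the trade gains 61 net, giving 2065 at 129 cm.
The spare 1 cm is too small for any remaining product, and no feasible exchange beats 2065.

2065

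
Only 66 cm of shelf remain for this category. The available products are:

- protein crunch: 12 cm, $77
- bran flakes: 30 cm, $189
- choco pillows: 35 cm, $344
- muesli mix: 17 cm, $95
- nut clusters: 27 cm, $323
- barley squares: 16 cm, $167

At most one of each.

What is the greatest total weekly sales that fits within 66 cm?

The ratio heuristic lands on protein crunch + nut clusters + barley squares (567) but leaves 11 cm idle.
Dropping protein crunch and barley squares frees 28 cm; slotting in choco pillows (35 cm) lifts the total to 667 at 62 cm.
Next best is protein crunch + choco pillows + barley squares at 588 (63 cm) — short by 79.

667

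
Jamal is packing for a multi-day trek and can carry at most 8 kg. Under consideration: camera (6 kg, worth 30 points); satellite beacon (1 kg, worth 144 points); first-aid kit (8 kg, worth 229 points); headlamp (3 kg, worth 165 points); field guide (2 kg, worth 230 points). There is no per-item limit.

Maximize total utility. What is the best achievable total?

Ranking by ratio (utility/kg): satellite beacon 144.00, field guide 115.00, headlamp 55.00.
The ratio ordering already packs tightly: 8×satellite beacon, 8 kg, 1152.

1152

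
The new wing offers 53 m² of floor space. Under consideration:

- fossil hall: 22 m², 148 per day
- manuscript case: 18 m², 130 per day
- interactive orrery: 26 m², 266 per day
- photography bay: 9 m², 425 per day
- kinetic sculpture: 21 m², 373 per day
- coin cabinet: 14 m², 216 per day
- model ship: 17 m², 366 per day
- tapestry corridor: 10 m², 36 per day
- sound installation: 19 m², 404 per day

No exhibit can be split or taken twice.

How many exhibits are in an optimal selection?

3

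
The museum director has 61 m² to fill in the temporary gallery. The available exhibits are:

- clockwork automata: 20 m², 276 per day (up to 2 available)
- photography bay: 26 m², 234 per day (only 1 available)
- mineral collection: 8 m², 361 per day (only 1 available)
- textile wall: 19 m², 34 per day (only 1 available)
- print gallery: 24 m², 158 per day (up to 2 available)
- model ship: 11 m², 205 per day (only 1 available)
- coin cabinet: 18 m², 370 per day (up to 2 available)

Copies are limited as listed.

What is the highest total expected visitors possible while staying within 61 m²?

Density check — mineral collection 45.12, coin cabinet 20.56, model ship 18.64 are the best per m².
Taking mineral collection + model ship + 2×coin cabinet: 55 m² used, 1306 in expected visitors.

1306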